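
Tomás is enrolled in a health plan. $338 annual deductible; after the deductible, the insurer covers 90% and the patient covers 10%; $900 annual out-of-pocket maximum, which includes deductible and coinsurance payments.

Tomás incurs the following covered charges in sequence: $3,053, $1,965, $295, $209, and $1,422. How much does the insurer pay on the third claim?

$265.50

#1 ($3,053): $338 finishes the deductible; $2,715 goes to coinsurance; coinsurance $2,715 × 10% = $271.50. Cost to patient: $609.50. OOP to date $609.50. Plan pays $3,053 − $609.50 = $2,443.50.
#2 ($1,965): 10% coinsurance on $1,965 = $196.50. Patient owes $196.50 (running OOP $806). Insurer: $1,965 − $196.50 = $1,768.50.
#3 ($295): 10% coinsurance on $295 = $29.50. Patient owes $29.50 (running OOP $835.50). Plan pays $295 − $29.50 = $265.50.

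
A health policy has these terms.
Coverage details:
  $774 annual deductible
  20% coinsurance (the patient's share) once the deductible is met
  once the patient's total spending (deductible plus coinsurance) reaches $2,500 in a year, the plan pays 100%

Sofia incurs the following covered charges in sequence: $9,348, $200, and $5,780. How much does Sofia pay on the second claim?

Claim 1 — $9,348: $774 to deductible, leaving $8,574; patient's 20% is $1,714.80. Patient pays $2,488.80; OOP now $2,488.80.
Claim 2 — $200: 20% coinsurance on $200 = $40. That would push OOP to $2,528.80, over the $2,500 cap, so patient pays $2,500 − $2,488.80 = $11.20.

$11.20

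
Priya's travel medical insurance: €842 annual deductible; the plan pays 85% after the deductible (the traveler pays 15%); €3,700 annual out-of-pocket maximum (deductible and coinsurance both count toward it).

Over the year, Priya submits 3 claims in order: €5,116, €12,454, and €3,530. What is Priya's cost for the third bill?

€348.80

Bill 1, €5,116: €842 to deductible, leaving €4,274; 15% of €4,274 = €641.10. Traveler pays €1,483.10; OOP now €1,483.10.
Bill 2, €12,454: deductible already satisfied, so traveler's share is 15% × €12,454 = €1,868.10. Traveler pays €1,868.10; OOP now €3,351.20.
Bill 3, €3,530: deductible already satisfied, so traveler's share is 15% × €3,530 = €529.50. OOP would hit €3,880.70 > €3,700, so the cap limits the traveler to €3,700 − €3,351.20 = €348.80.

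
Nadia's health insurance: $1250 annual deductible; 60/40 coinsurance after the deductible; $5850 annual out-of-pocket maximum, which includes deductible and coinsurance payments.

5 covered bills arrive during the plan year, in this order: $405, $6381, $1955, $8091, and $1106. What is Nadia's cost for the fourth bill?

$1603.60

Bill 1, $405: all of it applies to the deductible. Patient owes $405 (running OOP $405).
Bill 2, $6381: $845 to deductible, leaving $5536; patient's 40% is $2214.40. Cost to patient: $3059.40. OOP to date $3464.40.
Bill 3, $1955: deductible met; 40% of $1955 = $782. Patient owes $782 (running OOP $4246.40).
Bill 4, $8091: 40% coinsurance on $8091 = $3236.40. Adding that to $4246.40 gives $7482.80, past the $5850 cap; patient pays only $5850 − $4246.40 = $1603.60.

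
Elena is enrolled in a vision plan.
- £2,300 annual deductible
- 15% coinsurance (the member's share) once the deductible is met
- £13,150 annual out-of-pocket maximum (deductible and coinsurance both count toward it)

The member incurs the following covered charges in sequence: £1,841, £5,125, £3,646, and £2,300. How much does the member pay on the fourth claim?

Claim 1 — £1,841: entire amount goes to the deductible. Cost to member: £1,841. OOP to date £1,841.
Claim 2 — £5,125: £459 to deductible, leaving £4,666; member's 15% is £699.90. Member pays £1,158.90; OOP now £2,999.90.
Claim 3 — £3,646: deductible met; 15% of £3,646 = £546.90. Cost to member: £546.90. OOP to date £3,546.80.
Claim 4 — £2,300: deductible met; 15% of £2,300 = £345. Member owes £345 (running OOP £3,891.80).

£345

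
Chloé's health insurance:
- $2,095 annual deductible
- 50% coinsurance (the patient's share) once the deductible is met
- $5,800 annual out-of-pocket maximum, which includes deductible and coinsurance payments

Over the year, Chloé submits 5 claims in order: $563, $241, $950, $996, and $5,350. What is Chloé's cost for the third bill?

$950

Claim 1 ($563): fully absorbed by the deductible. Patient pays $563; OOP now $563.
Claim 2 ($241): entire amount goes to the deductible. Patient pays $241; OOP now $804.
Claim 3 ($950): fully absorbed by the deductible. Patient owes $950 (running OOP $1,754).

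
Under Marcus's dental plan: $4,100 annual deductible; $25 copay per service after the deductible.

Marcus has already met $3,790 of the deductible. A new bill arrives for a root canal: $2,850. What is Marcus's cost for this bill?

Deductible still to meet: $4,100 − $3,790 = $310.
After the $310 deductible portion, $2,850 − $310 = $2,540 is subject to the copay.
Copay on this service: $25.
Patient responsibility: $310 + $25 = $335.

$335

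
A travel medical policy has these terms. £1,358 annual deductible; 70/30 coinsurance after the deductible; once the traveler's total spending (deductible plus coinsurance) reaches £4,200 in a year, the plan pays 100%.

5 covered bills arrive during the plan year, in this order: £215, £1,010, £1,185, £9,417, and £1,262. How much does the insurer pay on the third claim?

£736.40

#1 (£215): all of it applies to the deductible. Traveler pays £215; OOP now £215. Insurer: £215 − £215 = £0.
#2 (£1,010): entire amount goes to the deductible. Traveler pays £1,010; OOP now £1,225. Insurer: £1,010 − £1,010 = £0.
#3 (£1,185): £133 to deductible, leaving £1,052; coinsurance £1,052 × 30% = £315.60. Cost to traveler: £448.60. OOP to date £1,673.60. Insurer: £1,185 − £448.60 = £736.40.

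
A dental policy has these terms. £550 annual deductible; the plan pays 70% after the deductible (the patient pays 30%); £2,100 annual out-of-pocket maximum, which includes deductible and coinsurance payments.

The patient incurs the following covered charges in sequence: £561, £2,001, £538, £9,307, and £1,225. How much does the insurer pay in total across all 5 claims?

£11,532

#1 (£561): deductible takes £550, £11 remains; patient's 30% is £3.30. Patient owes £553.30 (running OOP £553.30). Plan pays £561 − £553.30 = £7.70.
#2 (£2,001): deductible met; 30% of £2,001 = £600.30. Cost to patient: £600.30. OOP to date £1,153.60. Plan pays £2,001 − £600.30 = £1,400.70.
#3 (£538): deductible met; 30% of £538 = £161.40. Patient owes £161.40 (running OOP £1,315). Plan pays £538 − £161.40 = £376.60.
#4 (£9,307): deductible met; 30% of £9,307 = £2,792.10. That would push OOP to £4,107.10, over the £2,100 cap, so patient pays £2,100 − £1,315 = £785. Plan pays £9,307 − £785 = £8,522.
#5 (£1,225): deductible already satisfied, so patient's share is 30% × £1,225 = £367.50. OOP would hit £2,467.50 > £2,100, so the cap limits the patient to £2,100 − £2,100 = £0. Insurer: £1,225 − £0 = £1,225.
Insurer total = bills − patient's total = £13,632 − £2,100 = £11,532.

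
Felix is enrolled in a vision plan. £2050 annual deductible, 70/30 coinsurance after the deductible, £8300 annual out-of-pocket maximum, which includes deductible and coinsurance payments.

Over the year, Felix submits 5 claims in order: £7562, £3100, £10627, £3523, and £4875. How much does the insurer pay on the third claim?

#1 (£7562): £2050 to deductible, leaving £5512; member's 30% is £1653.60. Member pays £3703.60; OOP now £3703.60. Plan pays £7562 − £3703.60 = £3858.40.
#2 (£3100): 30% coinsurance on £3100 = £930. Member owes £930 (running OOP £4633.60). Insurer: £3100 − £930 = £2170.
#3 (£10627): 30% coinsurance on £10627 = £3188.10. Cost to member: £3188.10. OOP to date £7821.70. Plan pays £10627 − £3188.10 = £7438.90.

£7438.90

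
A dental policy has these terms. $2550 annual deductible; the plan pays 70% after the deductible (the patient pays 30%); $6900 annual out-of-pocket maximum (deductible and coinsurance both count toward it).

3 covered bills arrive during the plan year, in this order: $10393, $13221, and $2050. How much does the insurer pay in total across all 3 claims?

$18764

Claim 1 — $10393: deductible takes $2550, $7843 remains; coinsurance $7843 × 30% = $2352.90. Patient pays $4902.90; OOP now $4902.90. Plan pays $10393 − $4902.90 = $5490.10.
Claim 2 — $13221: deductible already satisfied, so patient's share is 30% × $13221 = $3966.30. OOP would hit $8869.20 > $6900, so the cap limits the patient to $6900 − $4902.90 = $1997.10. Insurer: $13221 − $1997.10 = $11223.90.
Claim 3 — $2050: deductible met; 30% of $2050 = $615. Adding that to $6900 gives $7515, past the $6900 cap; patient pays only $6900 − $6900 = $0. Plan pays $2050 − $0 = $2050.
Insurer total = bills − patient's total = $25664 − $6900 = $18764.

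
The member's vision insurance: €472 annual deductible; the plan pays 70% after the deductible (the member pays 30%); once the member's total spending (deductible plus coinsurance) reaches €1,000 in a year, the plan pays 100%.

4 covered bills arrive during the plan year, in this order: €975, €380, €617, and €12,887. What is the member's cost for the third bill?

€185.10

Claim 1 (€975): deductible takes €472, €503 remains; 30% of €503 = €150.90. Cost to member: €622.90. OOP to date €622.90.
Claim 2 (€380): deductible already satisfied, so member's share is 30% × €380 = €114. Member pays €114; OOP now €736.90.
Claim 3 (€617): 30% coinsurance on €617 = €185.10. Member pays €185.10; OOP now €922.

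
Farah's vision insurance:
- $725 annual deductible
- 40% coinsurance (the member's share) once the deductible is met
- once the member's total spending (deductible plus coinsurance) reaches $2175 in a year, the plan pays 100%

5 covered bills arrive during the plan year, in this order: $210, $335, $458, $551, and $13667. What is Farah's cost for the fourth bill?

$220.40

Bill 1, $210: fully absorbed by the deductible. Member owes $210 (running OOP $210).
Bill 2, $335: entire amount goes to the deductible. Member owes $335 (running OOP $545).
Bill 3, $458: $180 to deductible, leaving $278; member's 40% is $111.20. Member owes $291.20 (running OOP $836.20).
Bill 4, $551: deductible met; 40% of $551 = $220.40. Member owes $220.40 (running OOP $1056.60).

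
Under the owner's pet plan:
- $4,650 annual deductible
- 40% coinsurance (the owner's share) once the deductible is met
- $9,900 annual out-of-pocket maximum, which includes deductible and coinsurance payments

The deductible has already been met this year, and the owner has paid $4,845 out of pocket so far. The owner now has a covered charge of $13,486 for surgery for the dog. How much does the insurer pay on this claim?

$8,431

With the deductible met, the entire $13,486 is subject to coinsurance.
Coinsurance: $13,486 × 40% = $5,394.40.
Year-to-date out-of-pocket would reach $4,845 + $5,394.40 = $10,239.40, above the $9,900 maximum, so the owner pays only $9,900 − $4,845 = $5,055.
Insurer pays the balance: $13,486 − $5,055 = $8,431.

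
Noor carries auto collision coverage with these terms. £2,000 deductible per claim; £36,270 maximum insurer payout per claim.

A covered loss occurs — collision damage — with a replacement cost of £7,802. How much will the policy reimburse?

After the deductible, £7,802 − £2,000 = £5,802 remains.
£5,802 ≤ £36,270, so the limit doesn't bind; insurer pays £5,802.

£5,802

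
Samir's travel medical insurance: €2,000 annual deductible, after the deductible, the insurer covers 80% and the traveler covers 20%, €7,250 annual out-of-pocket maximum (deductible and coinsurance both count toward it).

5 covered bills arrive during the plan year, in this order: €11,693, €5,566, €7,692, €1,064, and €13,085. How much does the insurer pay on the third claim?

#1 (€11,693): €2,000 finishes the deductible; €9,693 goes to coinsurance; traveler's 20% is €1,938.60. Traveler owes €3,938.60 (running OOP €3,938.60). Plan pays €11,693 − €3,938.60 = €7,754.40.
#2 (€5,566): 20% coinsurance on €5,566 = €1,113.20. Traveler owes €1,113.20 (running OOP €5,051.80). Insurer: €5,566 − €1,113.20 = €4,452.80.
#3 (€7,692): deductible already satisfied, so traveler's share is 20% × €7,692 = €1,538.40. Traveler pays €1,538.40; OOP now €6,590.20. Plan pays €7,692 − €1,538.40 = €6,153.60.

€6,153.60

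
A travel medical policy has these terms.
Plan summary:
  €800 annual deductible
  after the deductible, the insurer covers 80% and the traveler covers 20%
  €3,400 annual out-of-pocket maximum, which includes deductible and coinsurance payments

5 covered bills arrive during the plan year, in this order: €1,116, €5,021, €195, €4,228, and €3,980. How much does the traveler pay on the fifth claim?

#1 (€1,116): deductible takes €800, €316 remains; coinsurance €316 × 20% = €63.20. Traveler owes €863.20 (running OOP €863.20).
#2 (€5,021): 20% coinsurance on €5,021 = €1,004.20. Cost to traveler: €1,004.20. OOP to date €1,867.40.
#3 (€195): deductible met; 20% of €195 = €39. Traveler pays €39; OOP now €1,906.40.
#4 (€4,228): deductible already satisfied, so traveler's share is 20% × €4,228 = €845.60. Cost to traveler: €845.60. OOP to date €2,752.
#5 (€3,980): 20% coinsurance on €3,980 = €796. That would push OOP to €3,548, over the €3,400 cap, so traveler pays €3,400 − €2,752 = €648.

€648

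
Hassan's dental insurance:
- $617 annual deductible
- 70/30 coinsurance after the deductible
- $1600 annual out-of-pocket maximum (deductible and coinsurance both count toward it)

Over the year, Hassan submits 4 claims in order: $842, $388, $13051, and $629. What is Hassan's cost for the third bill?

$799.10

Claim 1 — $842: deductible takes $617, $225 remains; coinsurance $225 × 30% = $67.50. Patient owes $684.50 (running OOP $684.50).
Claim 2 — $388: deductible met; 30% of $388 = $116.40. Patient pays $116.40; OOP now $800.90.
Claim 3 — $13051: deductible met; 30% of $13051 = $3915.30. Adding that to $800.90 gives $4716.20, past the $1600 cap; patient pays only $1600 − $800.90 = $799.10.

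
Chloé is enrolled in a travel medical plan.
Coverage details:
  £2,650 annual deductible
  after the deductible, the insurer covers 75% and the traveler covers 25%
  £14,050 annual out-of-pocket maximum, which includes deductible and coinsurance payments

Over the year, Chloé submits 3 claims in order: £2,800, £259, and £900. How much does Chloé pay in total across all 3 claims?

£2,977.25

Claim 1 — £2,800: £2,650 to deductible, leaving £150; traveler's 25% is £37.50. Traveler owes £2,687.50 (running OOP £2,687.50).
Claim 2 — £259: deductible met; 25% of £259 = £64.75. Traveler owes £64.75 (running OOP £2,752.25).
Claim 3 — £900: deductible met; 25% of £900 = £225. Traveler owes £225 (running OOP £2,977.25).
Summing the traveler's payments: £2,687.50 + £64.75 + £225 = £2,977.25.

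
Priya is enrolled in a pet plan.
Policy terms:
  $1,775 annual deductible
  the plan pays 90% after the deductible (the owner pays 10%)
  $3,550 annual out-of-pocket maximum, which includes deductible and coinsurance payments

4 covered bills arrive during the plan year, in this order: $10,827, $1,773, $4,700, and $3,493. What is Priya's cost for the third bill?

Claim 1 ($10,827): $1,775 finishes the deductible; $9,052 goes to coinsurance; coinsurance $9,052 × 10% = $905.20. Owner pays $2,680.20; OOP now $2,680.20.
Claim 2 ($1,773): deductible already satisfied, so owner's share is 10% × $1,773 = $177.30. Owner pays $177.30; OOP now $2,857.50.
Claim 3 ($4,700): 10% coinsurance on $4,700 = $470. Owner pays $470; OOP now $3,327.50.

$470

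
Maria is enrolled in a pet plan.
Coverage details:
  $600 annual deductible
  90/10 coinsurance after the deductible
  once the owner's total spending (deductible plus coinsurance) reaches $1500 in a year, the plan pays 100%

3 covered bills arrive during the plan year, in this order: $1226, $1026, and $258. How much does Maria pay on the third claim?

$25.80

#1 ($1226): deductible takes $600, $626 remains; owner's 10% is $62.60. Owner pays $662.60; OOP now $662.60.
#2 ($1026): deductible already satisfied, so owner's share is 10% × $1026 = $102.60. Cost to owner: $102.60. OOP to date $765.20.
#3 ($258): deductible met; 10% of $258 = $25.80. Cost to owner: $25.80. OOP to date $791.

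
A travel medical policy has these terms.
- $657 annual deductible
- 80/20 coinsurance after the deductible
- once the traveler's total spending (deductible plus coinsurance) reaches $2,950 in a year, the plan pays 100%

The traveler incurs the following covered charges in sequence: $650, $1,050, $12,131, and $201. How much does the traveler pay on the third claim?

$2,084.40

Bill 1, $650: entire amount goes to the deductible. Traveler pays $650; OOP now $650.
Bill 2, $1,050: $7 finishes the deductible; $1,043 goes to coinsurance; 20% of $1,043 = $208.60. Traveler owes $215.60 (running OOP $865.60).
Bill 3, $12,131: 20% coinsurance on $12,131 = $2,426.20. Adding that to $865.60 gives $3,291.80, past the $2,950 cap; traveler pays only $2,950 − $865.60 = $2,084.40.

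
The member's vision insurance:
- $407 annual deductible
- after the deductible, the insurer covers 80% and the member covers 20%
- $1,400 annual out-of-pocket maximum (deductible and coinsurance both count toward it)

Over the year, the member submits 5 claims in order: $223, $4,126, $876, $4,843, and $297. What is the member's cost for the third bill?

$175.20

Claim 1 ($223): entire amount goes to the deductible. Member pays $223; OOP now $223.
Claim 2 ($4,126): $184 finishes the deductible; $3,942 goes to coinsurance; 20% of $3,942 = $788.40. Cost to member: $972.40. OOP to date $1,195.40.
Claim 3 ($876): deductible already satisfied, so member's share is 20% × $876 = $175.20. Member pays $175.20; OOP now $1,370.60.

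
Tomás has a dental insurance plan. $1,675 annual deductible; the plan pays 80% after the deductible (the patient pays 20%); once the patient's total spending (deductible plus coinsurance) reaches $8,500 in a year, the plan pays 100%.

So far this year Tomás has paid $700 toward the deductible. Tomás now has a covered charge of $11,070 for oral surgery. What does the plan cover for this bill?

$8,076

$700 of the $1,675 deductible is already met, leaving $975.
After the $975 deductible portion, $11,070 − $975 = $10,095 is subject to coinsurance.
Patient's 20% share of $10,095 is $2,019.
Patient responsibility before any cap: $975 + $2,019 = $2,994.
Total out-of-pocket so far would be $700 + $2,994 = $3,694, below the $8,500 cap — no reduction.
Insurer pays the balance: $11,070 − $2,994 = $8,076.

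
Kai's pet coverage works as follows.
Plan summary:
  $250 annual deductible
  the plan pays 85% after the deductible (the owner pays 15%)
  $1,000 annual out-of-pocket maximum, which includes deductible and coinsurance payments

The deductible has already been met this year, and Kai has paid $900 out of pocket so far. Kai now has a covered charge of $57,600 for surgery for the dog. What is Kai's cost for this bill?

$100

With the deductible met, the entire $57,600 is subject to coinsurance.
Owner's 15% share of $57,600 is $8,640.
Year-to-date out-of-pocket would reach $900 + $8,640 = $9,540, above the $1,000 maximum, so the owner pays only $1,000 − $900 = $100.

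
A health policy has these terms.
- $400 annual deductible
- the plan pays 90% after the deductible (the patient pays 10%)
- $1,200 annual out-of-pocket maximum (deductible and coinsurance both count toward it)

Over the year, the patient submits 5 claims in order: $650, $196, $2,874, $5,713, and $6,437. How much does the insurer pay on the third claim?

Claim 1 — $650: $400 to deductible, leaving $250; patient's 10% is $25. Patient pays $425; OOP now $425. Insurer: $650 − $425 = $225.
Claim 2 — $196: 10% coinsurance on $196 = $19.60. Cost to patient: $19.60. OOP to date $444.60. Plan pays $196 − $19.60 = $176.40.
Claim 3 — $2,874: 10% coinsurance on $2,874 = $287.40. Cost to patient: $287.40. OOP to date $732. Insurer: $2,874 − $287.40 = $2,586.60.

$2,586.60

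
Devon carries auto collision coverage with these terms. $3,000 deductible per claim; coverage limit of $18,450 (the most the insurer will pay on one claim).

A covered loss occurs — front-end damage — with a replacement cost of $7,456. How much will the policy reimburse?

After the deductible, $7,456 − $3,000 = $4,456 remains.
$4,456 is within the $18,450 limit, so the insurer pays $4,456.

$4,456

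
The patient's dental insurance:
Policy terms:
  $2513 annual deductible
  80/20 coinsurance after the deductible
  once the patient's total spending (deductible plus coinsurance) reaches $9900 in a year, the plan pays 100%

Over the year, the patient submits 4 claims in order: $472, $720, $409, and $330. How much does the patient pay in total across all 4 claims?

$1931

Claim 1 ($472): entire amount goes to the deductible. Patient pays $472; OOP now $472.
Claim 2 ($720): entire amount goes to the deductible. Patient owes $720 (running OOP $1192).
Claim 3 ($409): fully absorbed by the deductible. Patient owes $409 (running OOP $1601).
Claim 4 ($330): fully absorbed by the deductible. Patient pays $330; OOP now $1931.
Summing the patient's payments: $472 + $720 + $409 + $330 = $1931.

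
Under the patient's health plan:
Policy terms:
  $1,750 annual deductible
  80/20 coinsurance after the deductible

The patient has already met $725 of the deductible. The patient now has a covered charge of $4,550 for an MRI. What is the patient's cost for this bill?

Deductible still to meet: $1,750 − $725 = $1,025.
The remaining $3,525 (= $4,550 − $1,025) moves to coinsurance.
Patient's 20% share of $3,525 is $705.
So the patient owes $1,025 + $705 = $1,730.

$1,730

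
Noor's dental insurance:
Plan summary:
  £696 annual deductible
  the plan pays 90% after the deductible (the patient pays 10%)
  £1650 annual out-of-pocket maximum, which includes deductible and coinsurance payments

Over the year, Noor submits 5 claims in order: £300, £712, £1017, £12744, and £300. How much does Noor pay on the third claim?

Claim 1 (£300): fully absorbed by the deductible. Patient pays £300; OOP now £300.
Claim 2 (£712): £396 finishes the deductible; £316 goes to coinsurance; coinsurance £316 × 10% = £31.60. Patient owes £427.60 (running OOP £727.60).
Claim 3 (£1017): 10% coinsurance on £1017 = £101.70. Patient pays £101.70; OOP now £829.30.

£101.70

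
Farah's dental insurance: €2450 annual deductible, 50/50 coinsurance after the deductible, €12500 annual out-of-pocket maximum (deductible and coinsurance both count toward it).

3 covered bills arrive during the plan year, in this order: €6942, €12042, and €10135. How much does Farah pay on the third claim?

Claim 1 — €6942: deductible takes €2450, €4492 remains; 50% of €4492 = €2246. Patient pays €4696; OOP now €4696.
Claim 2 — €12042: 50% coinsurance on €12042 = €6021. Patient owes €6021 (running OOP €10717).
Claim 3 — €10135: deductible met; 50% of €10135 = €5067.50. That would push OOP to €15784.50, over the €12500 cap, so patient pays €12500 − €10717 = €1783.

€1783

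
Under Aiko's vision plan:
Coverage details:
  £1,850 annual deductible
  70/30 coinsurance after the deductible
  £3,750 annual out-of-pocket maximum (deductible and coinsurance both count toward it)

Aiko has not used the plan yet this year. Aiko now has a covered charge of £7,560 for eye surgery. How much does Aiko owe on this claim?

The full £1,850 deductible is still open; £1,850 of this bill applies to it.
The remaining £5,710 (= £7,560 − £1,850) moves to coinsurance.
Member's 30% share of £5,710 is £1,713.
That puts the member's cost at £1,850 + £1,713 = £3,563 before any cap.
Year-to-date out-of-pocket becomes £0 + £3,563 = £3,563, still under the £3,750 maximum, so no cap applies.

£3,563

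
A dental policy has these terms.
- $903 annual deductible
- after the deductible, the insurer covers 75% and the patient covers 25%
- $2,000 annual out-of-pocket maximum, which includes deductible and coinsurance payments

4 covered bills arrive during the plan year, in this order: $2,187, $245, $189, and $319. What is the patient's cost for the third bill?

$47.25

Bill 1, $2,187: $903 to deductible, leaving $1,284; coinsurance $1,284 × 25% = $321. Cost to patient: $1,224. OOP to date $1,224.
Bill 2, $245: deductible met; 25% of $245 = $61.25. Cost to patient: $61.25. OOP to date $1,285.25.
Bill 3, $189: 25% coinsurance on $189 = $47.25. Patient owes $47.25 (running OOP $1,332.50).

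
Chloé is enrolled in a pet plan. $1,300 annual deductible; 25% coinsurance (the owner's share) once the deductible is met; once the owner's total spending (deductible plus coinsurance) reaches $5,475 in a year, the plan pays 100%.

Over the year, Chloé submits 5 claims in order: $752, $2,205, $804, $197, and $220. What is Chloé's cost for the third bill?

#1 ($752): all of it applies to the deductible. Owner pays $752; OOP now $752.
#2 ($2,205): deductible takes $548, $1,657 remains; 25% of $1,657 = $414.25. Owner pays $962.25; OOP now $1,714.25.
#3 ($804): deductible already satisfied, so owner's share is 25% × $804 = $201. Cost to owner: $201. OOP to date $1,915.25.

$201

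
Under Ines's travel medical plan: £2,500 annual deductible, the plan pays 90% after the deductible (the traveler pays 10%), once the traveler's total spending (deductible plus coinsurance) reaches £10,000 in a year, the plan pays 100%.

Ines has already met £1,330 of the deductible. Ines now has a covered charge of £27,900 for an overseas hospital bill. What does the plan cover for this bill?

£1,330 of the £2,500 deductible is already met, leaving £1,170.
That leaves £27,900 − £1,170 = £26,730 for coinsurance.
Coinsurance: £26,730 × 10% = £2,673.
Traveler responsibility before any cap: £1,170 + £2,673 = £3,843.
Cumulative spending £1,330 + £3,843 = £5,173 stays under the £10,000 maximum.
The plan picks up £27,900 − £3,843 = £24,057.

£24,057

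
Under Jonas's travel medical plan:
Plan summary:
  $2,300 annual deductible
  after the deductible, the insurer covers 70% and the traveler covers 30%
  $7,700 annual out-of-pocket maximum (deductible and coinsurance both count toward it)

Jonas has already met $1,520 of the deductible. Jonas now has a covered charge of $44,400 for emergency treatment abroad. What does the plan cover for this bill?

$38,220

Remaining deductible: $2,300 − $1,520 = $780.
The remaining $43,620 (= $44,400 − $780) moves to coinsurance.
Traveler's 30% share of $43,620 is $13,086.
That puts the traveler's cost at $780 + $13,086 = $13,866 before any cap.
Year-to-date out-of-pocket would reach $1,520 + $13,866 = $15,386, above the $7,700 maximum, so the traveler pays only $7,700 − $1,520 = $6,180.
The insurer covers the remainder: $44,400 − $6,180 = $38,220.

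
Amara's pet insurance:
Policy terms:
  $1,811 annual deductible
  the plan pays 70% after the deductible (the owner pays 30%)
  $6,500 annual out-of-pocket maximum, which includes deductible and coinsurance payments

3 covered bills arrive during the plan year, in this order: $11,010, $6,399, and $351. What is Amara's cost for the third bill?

Claim 1 — $11,010: $1,811 finishes the deductible; $9,199 goes to coinsurance; owner's 30% is $2,759.70. Owner owes $4,570.70 (running OOP $4,570.70).
Claim 2 — $6,399: deductible met; 30% of $6,399 = $1,919.70. Owner owes $1,919.70 (running OOP $6,490.40).
Claim 3 — $351: deductible met; 30% of $351 = $105.30. OOP would hit $6,595.70 > $6,500, so the cap limits the owner to $6,500 − $6,490.40 = $9.60.

$9.60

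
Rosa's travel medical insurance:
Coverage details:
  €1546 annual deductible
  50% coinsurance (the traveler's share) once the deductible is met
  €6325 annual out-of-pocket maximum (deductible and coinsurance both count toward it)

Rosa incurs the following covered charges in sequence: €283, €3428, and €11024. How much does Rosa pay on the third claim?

€3696.50

#1 (€283): entire amount goes to the deductible. Cost to traveler: €283. OOP to date €283.
#2 (€3428): €1263 finishes the deductible; €2165 goes to coinsurance; traveler's 50% is €1082.50. Cost to traveler: €2345.50. OOP to date €2628.50.
#3 (€11024): 50% coinsurance on €11024 = €5512. That would push OOP to €8140.50, over the €6325 cap, so traveler pays €6325 − €2628.50 = €3696.50.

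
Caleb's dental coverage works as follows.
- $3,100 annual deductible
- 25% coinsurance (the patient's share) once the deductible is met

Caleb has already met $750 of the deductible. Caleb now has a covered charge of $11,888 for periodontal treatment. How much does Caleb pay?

$4,734.50

Remaining deductible: $3,100 − $750 = $2,350.
That leaves $11,888 − $2,350 = $9,538 for coinsurance.
Coinsurance: $9,538 × 25% = $2,384.50.
Patient responsibility: $2,350 + $2,384.50 = $4,734.50.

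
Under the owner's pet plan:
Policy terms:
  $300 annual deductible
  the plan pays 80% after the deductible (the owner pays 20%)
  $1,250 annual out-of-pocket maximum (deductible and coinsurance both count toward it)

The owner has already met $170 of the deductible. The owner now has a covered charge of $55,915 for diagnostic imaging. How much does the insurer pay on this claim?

$54,835

Remaining deductible: $300 − $170 = $130.
That leaves $55,915 − $130 = $55,785 for coinsurance.
20% of $55,785 = $11,157 falls to the owner.
So the owner owes $130 + $11,157 = $11,287 before any cap.
Year-to-date out-of-pocket would reach $170 + $11,287 = $11,457, above the $1,250 maximum, so the owner pays only $1,250 − $170 = $1,080.
The insurer covers the remainder: $55,915 − $1,080 = $54,835.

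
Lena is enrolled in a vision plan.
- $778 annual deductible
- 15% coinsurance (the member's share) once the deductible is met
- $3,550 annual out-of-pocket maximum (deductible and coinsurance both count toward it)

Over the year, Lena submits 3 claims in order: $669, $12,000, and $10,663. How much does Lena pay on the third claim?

Bill 1, $669: fully absorbed by the deductible. Member owes $669 (running OOP $669).
Bill 2, $12,000: deductible takes $109, $11,891 remains; 15% of $11,891 = $1,783.65. Member pays $1,892.65; OOP now $2,561.65.
Bill 3, $10,663: 15% coinsurance on $10,663 = $1,599.45. Adding that to $2,561.65 gives $4,161.10, past the $3,550 cap; member pays only $3,550 − $2,561.65 = $988.35.

$988.35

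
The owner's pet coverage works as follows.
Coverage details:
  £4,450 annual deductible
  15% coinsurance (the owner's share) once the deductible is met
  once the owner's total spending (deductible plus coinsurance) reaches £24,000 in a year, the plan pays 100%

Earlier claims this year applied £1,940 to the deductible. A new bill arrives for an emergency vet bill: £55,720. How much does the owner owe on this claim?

Deductible still to meet: £4,450 − £1,940 = £2,510.
That leaves £55,720 − £2,510 = £53,210 for coinsurance.
15% of £53,210 = £7,981.50 falls to the owner.
That puts the owner's cost at £2,510 + £7,981.50 = £10,491.50 before any cap.
Total out-of-pocket so far would be £1,940 + £10,491.50 = £12,431.50, below the £24,000 cap — no reduction.

£10,491.50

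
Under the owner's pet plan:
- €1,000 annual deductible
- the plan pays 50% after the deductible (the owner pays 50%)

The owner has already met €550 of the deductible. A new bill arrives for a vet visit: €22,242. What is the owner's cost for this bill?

€11,346

Remaining deductible: €1,000 − €550 = €450.
The remaining €21,792 (= €22,242 − €450) moves to coinsurance.
Owner's 50% share of €21,792 is €10,896.
That puts the owner's cost at €450 + €10,896 = €11,346.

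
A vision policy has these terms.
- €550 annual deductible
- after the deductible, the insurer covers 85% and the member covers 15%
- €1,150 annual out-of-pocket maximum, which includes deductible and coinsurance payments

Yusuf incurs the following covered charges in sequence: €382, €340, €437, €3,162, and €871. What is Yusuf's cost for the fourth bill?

€474.30

Claim 1 — €382: fully absorbed by the deductible. Cost to member: €382. OOP to date €382.
Claim 2 — €340: deductible takes €168, €172 remains; coinsurance €172 × 15% = €25.80. Member pays €193.80; OOP now €575.80.
Claim 3 — €437: deductible already satisfied, so member's share is 15% × €437 = €65.55. Member owes €65.55 (running OOP €641.35).
Claim 4 — €3,162: 15% coinsurance on €3,162 = €474.30. Cost to member: €474.30. OOP to date €1,115.65.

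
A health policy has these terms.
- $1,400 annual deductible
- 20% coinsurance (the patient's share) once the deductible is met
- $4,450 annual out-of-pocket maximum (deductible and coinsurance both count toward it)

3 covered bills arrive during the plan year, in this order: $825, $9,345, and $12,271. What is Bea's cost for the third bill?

$1,296

Bill 1, $825: all of it applies to the deductible. Cost to patient: $825. OOP to date $825.
Bill 2, $9,345: $575 finishes the deductible; $8,770 goes to coinsurance; coinsurance $8,770 × 20% = $1,754. Patient owes $2,329 (running OOP $3,154).
Bill 3, $12,271: deductible already satisfied, so patient's share is 20% × $12,271 = $2,454.20. OOP would hit $5,608.20 > $4,450, so the cap limits the patient to $4,450 − $3,154 = $1,296.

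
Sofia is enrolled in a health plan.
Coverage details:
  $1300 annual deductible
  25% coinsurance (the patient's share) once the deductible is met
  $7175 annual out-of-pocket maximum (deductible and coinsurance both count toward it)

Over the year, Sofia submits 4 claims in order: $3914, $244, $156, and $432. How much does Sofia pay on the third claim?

#1 ($3914): deductible takes $1300, $2614 remains; coinsurance $2614 × 25% = $653.50. Patient owes $1953.50 (running OOP $1953.50).
#2 ($244): 25% coinsurance on $244 = $61. Cost to patient: $61. OOP to date $2014.50.
#3 ($156): 25% coinsurance on $156 = $39. Patient owes $39 (running OOP $2053.50).

$39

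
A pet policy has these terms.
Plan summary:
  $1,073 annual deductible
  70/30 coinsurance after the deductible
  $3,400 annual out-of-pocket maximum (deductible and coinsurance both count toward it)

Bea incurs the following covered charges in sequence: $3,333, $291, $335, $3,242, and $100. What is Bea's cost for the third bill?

$100.50

Claim 1 ($3,333): $1,073 finishes the deductible; $2,260 goes to coinsurance; owner's 30% is $678. Owner pays $1,751; OOP now $1,751.
Claim 2 ($291): 30% coinsurance on $291 = $87.30. Cost to owner: $87.30. OOP to date $1,838.30.
Claim 3 ($335): 30% coinsurance on $335 = $100.50. Cost to owner: $100.50. OOP to date $1,938.80.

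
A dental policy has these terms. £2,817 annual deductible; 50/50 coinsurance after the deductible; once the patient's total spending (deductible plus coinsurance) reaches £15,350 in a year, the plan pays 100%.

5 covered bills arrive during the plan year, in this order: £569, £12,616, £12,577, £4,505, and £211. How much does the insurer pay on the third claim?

£6,288.50

Claim 1 (£569): entire amount goes to the deductible. Cost to patient: £569. OOP to date £569. Insurer: £569 − £569 = £0.
Claim 2 (£12,616): £2,248 finishes the deductible; £10,368 goes to coinsurance; coinsurance £10,368 × 50% = £5,184. Cost to patient: £7,432. OOP to date £8,001. Insurer: £12,616 − £7,432 = £5,184.
Claim 3 (£12,577): deductible met; 50% of £12,577 = £6,288.50. Patient owes £6,288.50 (running OOP £14,289.50). Insurer: £12,577 − £6,288.50 = £6,288.50.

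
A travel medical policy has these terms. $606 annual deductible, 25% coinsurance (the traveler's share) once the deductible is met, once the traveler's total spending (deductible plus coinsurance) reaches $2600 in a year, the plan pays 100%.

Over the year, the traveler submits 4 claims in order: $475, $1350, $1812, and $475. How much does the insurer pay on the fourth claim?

$356.25

Claim 1 — $475: all of it applies to the deductible. Traveler owes $475 (running OOP $475). Plan pays $475 − $475 = $0.
Claim 2 — $1350: $131 to deductible, leaving $1219; coinsurance $1219 × 25% = $304.75. Traveler pays $435.75; OOP now $910.75. Insurer: $1350 − $435.75 = $914.25.
Claim 3 — $1812: 25% coinsurance on $1812 = $453. Cost to traveler: $453. OOP to date $1363.75. Plan pays $1812 − $453 = $1359.
Claim 4 — $475: deductible already satisfied, so traveler's share is 25% × $475 = $118.75. Traveler pays $118.75; OOP now $1482.50. Insurer: $475 − $118.75 = $356.25.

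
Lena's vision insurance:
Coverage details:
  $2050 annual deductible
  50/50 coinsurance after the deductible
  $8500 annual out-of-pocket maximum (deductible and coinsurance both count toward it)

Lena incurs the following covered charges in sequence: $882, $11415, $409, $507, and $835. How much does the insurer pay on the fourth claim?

$253.50

Claim 1 — $882: all of it applies to the deductible. Member pays $882; OOP now $882. Plan pays $882 − $882 = $0.
Claim 2 — $11415: $1168 finishes the deductible; $10247 goes to coinsurance; coinsurance $10247 × 50% = $5123.50. Member owes $6291.50 (running OOP $7173.50). Insurer: $11415 − $6291.50 = $5123.50.
Claim 3 — $409: deductible met; 50% of $409 = $204.50. Member owes $204.50 (running OOP $7378). Plan pays $409 − $204.50 = $204.50.
Claim 4 — $507: 50% coinsurance on $507 = $253.50. Member pays $253.50; OOP now $7631.50. Plan pays $507 − $253.50 = $253.50.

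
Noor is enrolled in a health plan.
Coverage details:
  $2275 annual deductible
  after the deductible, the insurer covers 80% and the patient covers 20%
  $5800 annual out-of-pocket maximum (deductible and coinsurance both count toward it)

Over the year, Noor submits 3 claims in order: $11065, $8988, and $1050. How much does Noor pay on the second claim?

$1767

#1 ($11065): $2275 to deductible, leaving $8790; coinsurance $8790 × 20% = $1758. Cost to patient: $4033. OOP to date $4033.
#2 ($8988): deductible already satisfied, so patient's share is 20% × $8988 = $1797.60. Adding that to $4033 gives $5830.60, past the $5800 cap; patient pays only $5800 − $4033 = $1767.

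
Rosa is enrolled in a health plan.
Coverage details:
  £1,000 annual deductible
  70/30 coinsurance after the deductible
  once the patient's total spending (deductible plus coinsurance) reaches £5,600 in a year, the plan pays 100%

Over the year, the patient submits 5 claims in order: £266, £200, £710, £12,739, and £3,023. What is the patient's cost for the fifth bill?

#1 (£266): fully absorbed by the deductible. Cost to patient: £266. OOP to date £266.
#2 (£200): entire amount goes to the deductible. Patient pays £200; OOP now £466.
#3 (£710): deductible takes £534, £176 remains; patient's 30% is £52.80. Patient pays £586.80; OOP now £1,052.80.
#4 (£12,739): 30% coinsurance on £12,739 = £3,821.70. Patient pays £3,821.70; OOP now £4,874.50.
#5 (£3,023): deductible met; 30% of £3,023 = £906.90. OOP would hit £5,781.40 > £5,600, so the cap limits the patient to £5,600 − £4,874.50 = £725.50.

£725.50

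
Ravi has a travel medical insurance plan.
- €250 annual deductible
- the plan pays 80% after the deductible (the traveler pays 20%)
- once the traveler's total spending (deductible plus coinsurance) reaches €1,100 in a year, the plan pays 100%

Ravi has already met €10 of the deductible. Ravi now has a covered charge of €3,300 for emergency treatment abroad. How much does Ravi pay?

Remaining deductible: €250 − €10 = €240.
The remaining €3,060 (= €3,300 − €240) moves to coinsurance.
Coinsurance: €3,060 × 20% = €612.
So the traveler owes €240 + €612 = €852 before any cap.
Total out-of-pocket so far would be €10 + €852 = €862, below the €1,100 cap — no reduction.

€852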